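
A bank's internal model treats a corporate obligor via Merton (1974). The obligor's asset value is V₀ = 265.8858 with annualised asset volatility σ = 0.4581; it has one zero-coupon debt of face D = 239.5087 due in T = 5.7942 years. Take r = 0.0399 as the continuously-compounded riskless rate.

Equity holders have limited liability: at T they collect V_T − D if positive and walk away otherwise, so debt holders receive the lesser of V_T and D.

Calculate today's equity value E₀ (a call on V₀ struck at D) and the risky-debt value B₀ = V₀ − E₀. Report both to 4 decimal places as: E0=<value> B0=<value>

E0=137.2552 B0=128.6306

Work the structural quantities from V₀ = 265.8858 against face 239.5087:
d₁ = [ln(V₀/D) + (r + σ²/2)T] / (σ√T)
   = [ln(265.8858/239.5087) + (0.0399 + 0.5·0.4581²)·5.7942] / (0.4581·√5.7942)
   = [0.104477 + 0.839161] / 1.102699 = 0.855753
d₂ = d₁ − σ√T = 0.855753 − 1.102699 = -0.246946
N(d₁) = 0.803933,  N(d₂) = 0.402475,  e^(−rT) = 0.793590
E₀ = V₀·N(d₁) − D·e^(−rT)·N(d₂)
   = 265.8858·0.803933 − 239.5087·0.793590·0.402475 = 137.255230
B₀ = V₀ − E₀ = 265.8858 − 137.255230 = 128.630570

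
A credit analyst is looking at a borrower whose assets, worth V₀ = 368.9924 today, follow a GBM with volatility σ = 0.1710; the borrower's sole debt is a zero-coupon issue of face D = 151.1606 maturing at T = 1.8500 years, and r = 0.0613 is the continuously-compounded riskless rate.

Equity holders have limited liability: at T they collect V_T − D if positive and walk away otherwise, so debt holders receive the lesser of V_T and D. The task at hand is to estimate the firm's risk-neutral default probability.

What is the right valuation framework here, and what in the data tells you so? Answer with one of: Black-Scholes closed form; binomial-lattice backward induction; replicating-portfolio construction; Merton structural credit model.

framework: Merton structural credit model

Key observation: the question is about default risk generated by asset-value dynamics against a debt face of 151.1606 — the structural framework prices exactly that.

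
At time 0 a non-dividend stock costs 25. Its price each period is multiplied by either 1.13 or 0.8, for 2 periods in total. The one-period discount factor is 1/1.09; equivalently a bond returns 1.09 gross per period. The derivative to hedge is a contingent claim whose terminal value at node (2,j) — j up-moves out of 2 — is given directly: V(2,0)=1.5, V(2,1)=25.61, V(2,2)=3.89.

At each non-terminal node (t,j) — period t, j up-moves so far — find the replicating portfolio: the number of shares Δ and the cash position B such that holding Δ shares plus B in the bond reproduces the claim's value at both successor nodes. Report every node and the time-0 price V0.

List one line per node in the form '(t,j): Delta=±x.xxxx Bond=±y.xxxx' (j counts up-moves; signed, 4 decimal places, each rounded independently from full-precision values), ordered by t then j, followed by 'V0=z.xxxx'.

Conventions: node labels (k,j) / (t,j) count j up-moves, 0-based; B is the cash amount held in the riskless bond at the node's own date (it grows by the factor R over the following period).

The replicating-portfolio and risk-neutral prices coincide; use p* = (1.09−0.8)/(1.13−0.8) = 0.8788 for the latter.
At maturity the claim pays: V(2,0)=1.5000, V(2,1)=25.6100, V(2,2)=3.8900
  t=1,j=0: stock 20.0000 → up 22.6000 (V=25.6100), down 16.0000 (V=1.5000). Price 20.8143; hedge Δ=3.6530, bond B=-52.2463.
  t=1,j=1: stock 28.2500 → up 31.9225 (V=3.8900), down 22.6000 (V=25.6100). Price 5.9842; hedge Δ=-2.3298, bond B=71.8023.
  t=0,j=0: stock 25.0000 → up 28.2500 (V=5.9842), down 20.0000 (V=20.8143). Price 7.1392; hedge Δ=-1.7976, bond B=52.0790.
As a check, the time-0 holding Δ(0,0)·S0 + B(0,0) comes to 7.1392 — exactly V0.

(0,0): Delta=-1.7976 Bond=52.0790
(1,0): Delta=3.6530 Bond=-52.2463
(1,1): Delta=-2.3298 Bond=71.8023
V0=7.1392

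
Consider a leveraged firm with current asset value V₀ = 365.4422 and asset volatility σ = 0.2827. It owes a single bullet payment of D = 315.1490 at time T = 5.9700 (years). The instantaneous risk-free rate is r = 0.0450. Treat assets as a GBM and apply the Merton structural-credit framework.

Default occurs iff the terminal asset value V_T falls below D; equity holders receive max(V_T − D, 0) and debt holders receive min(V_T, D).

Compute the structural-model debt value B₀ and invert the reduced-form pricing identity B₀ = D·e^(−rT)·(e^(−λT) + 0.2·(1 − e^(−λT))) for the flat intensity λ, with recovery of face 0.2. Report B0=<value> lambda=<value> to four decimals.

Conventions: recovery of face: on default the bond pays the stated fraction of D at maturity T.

Equity is a call on the firm's assets struck at D = 315.1490:
d₁ = [ln(V₀/D) + (r + σ²/2)T] / (σ√T)
   = [ln(365.4422/315.1490) + (0.0450 + 0.5·0.2827²)·5.9700] / (0.2827·√5.9700)
   = [0.148063 + 0.507209] / 0.690737 = 0.948655
d₂ = d₁ − σ√T = 0.948655 − 0.690737 = 0.257918
N(d₁) = 0.828602,  N(d₂) = 0.601765,  e^(−rT) = 0.764411
E₀ = V₀·N(d₁) − D·e^(−rT)·N(d₂)
   = 365.4422·0.828602 − 315.1490·0.764411·0.601765 = 157.839014
B₀ = V₀ − E₀ = 365.4422 − 157.839014 = 207.603186
e^(−λT) = (B₀·e^(rT)/D − 0.2)/(1 − 0.2) = (207.6032·1.308197/315.1490 − 0.2)/0.8 = 0.82721238
λ = −ln(0.82721238)/5.9700 = 0.031775

B0=207.6032 lambda=0.0318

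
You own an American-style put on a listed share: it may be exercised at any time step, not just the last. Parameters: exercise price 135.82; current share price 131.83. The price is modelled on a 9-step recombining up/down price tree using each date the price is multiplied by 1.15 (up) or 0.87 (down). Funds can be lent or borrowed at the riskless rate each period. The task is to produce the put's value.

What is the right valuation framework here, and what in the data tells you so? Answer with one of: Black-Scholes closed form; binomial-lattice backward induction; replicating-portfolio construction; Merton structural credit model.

Key observation: the defining feature is the embedded early-exercise option across 9 discrete dates on the spot-131.83 tree; pricing the strike-135.82 put means working backward with an exercise test at every node.

framework: binomial-lattice backward induction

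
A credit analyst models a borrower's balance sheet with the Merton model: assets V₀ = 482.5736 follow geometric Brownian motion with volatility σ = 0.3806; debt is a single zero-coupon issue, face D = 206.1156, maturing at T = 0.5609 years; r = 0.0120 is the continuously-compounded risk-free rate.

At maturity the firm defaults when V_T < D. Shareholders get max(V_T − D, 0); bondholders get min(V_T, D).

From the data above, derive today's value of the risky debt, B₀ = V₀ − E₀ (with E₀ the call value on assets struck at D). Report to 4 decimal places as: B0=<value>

Equity is a call on the firm's assets struck at D = 206.1156:
d₁ = [ln(V₀/D) + (r + σ²/2)T] / (σ√T)
   = [ln(482.5736/206.1156) + (0.0120 + 0.5·0.3806²)·0.5609] / (0.3806·√0.5609)
   = [0.850696 + 0.047356] / 0.285044 = 3.150576
d₂ = d₁ − σ√T = 3.150576 − 0.285044 = 2.865533
N(d₁) = 0.999185,  N(d₂) = 0.997918,  e^(−rT) = 0.993292
E₀ = V₀·N(d₁) − D·e^(−rT)·N(d₂)
   = 482.5736·0.999185 − 206.1156·0.993292·0.997918 = 277.873651
B₀ = V₀ − E₀ = 482.5736 − 277.873651 = 204.699949

B0=204.6999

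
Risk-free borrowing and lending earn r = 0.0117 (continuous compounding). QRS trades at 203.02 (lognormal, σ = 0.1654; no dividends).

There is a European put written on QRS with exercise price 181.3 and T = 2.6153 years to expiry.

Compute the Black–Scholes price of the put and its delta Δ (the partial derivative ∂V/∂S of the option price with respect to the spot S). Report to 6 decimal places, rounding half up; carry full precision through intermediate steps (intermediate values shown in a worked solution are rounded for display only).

σ√T = 0.1654·√2.6153 = 0.267483
d₁ = (ln(S/K) + (r+σ²/2)T) / (σ√T) = (ln(203.02/181.3) + (0.0117+0.1654²/2)·2.6153) / 0.267483 = (0.113151 + 0.066373) / 0.267483 = 0.671160
d₂ = d₁ − σ√T = 0.671160 − 0.267483 = 0.403677
e^{−rT} = 0.969864
N(−d₁) = 0.251059,  N(−d₂) = 0.343225
Put price V = K·e^{−rT}·N(−d₂) − S·N(−d₁) = 60.351466 − 50.970046 = 9.381419
Δ = −N(−d₁) = -0.251059

price = 9.381419
Δ = -0.251059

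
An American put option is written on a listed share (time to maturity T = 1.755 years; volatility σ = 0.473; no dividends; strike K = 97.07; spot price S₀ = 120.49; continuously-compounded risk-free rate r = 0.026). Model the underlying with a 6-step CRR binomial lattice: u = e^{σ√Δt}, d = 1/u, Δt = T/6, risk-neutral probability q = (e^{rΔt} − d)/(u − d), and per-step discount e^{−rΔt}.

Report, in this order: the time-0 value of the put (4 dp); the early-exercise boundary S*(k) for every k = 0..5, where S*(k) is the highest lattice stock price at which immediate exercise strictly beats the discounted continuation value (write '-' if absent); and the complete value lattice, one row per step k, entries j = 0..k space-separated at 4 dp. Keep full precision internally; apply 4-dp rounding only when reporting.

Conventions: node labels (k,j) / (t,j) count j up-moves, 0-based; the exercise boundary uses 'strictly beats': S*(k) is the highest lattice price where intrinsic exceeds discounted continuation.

Δt=0.29250, u=1.29151, d=0.77429, q=0.45115, disc=e^(-rΔt)=0.99242
k=6 terminal: V=max(K-S,0) → 71.1067 53.7631 24.8340 0.0000 0.0000 0.0000 0.0000
k=5: j=0 S=33.5319 intr=63.5381 cont=62.8027 V=63.5381[EX]; j=1 S=55.9314 intr=41.1386 cont=40.4032 V=41.1386[EX]; j=2 S=93.2937 intr=3.7763 cont=13.5268 V=13.5268[hold]; j=3 S=155.6143 intr=0.0000 cont=0.0000 V=0.0000[hold]; j=4 S=259.5653 intr=0.0000 cont=0.0000 V=0.0000[hold]; j=5 S=432.9560 intr=0.0000 cont=0.0000 V=0.0000[hold]  S*(5)=55.9314
k=4: j=0 S=43.3069 intr=53.7631 cont=53.0277 V=53.7631[EX]; j=1 S=72.2360 intr=24.8340 cont=28.4642 V=28.4642[hold]; j=2 S=120.4900 intr=0.0000 cont=7.3679 V=7.3679[hold]; j=3 S=200.9778 intr=0.0000 cont=0.0000 V=0.0000[hold]; j=4 S=335.2318 intr=0.0000 cont=0.0000 V=0.0000[hold]  S*(4)=43.3069
k=3: j=0 S=55.9314 intr=41.1386 cont=42.0286 V=42.0286[hold]; j=1 S=93.2937 intr=3.7763 cont=18.8030 V=18.8030[hold]; j=2 S=155.6143 intr=0.0000 cont=4.0132 V=4.0132[hold]; j=3 S=259.5653 intr=0.0000 cont=0.0000 V=0.0000[hold]  S*(3)=-
k=2: j=0 S=72.2360 intr=24.8340 cont=31.3113 V=31.3113[hold]; j=1 S=120.4900 intr=0.0000 cont=12.0387 V=12.0387[hold]; j=2 S=200.9778 intr=0.0000 cont=2.1860 V=2.1860[hold]  S*(2)=-
k=1: j=0 S=93.2937 intr=3.7763 cont=22.4450 V=22.4450[hold]; j=1 S=155.6143 intr=0.0000 cont=7.5361 V=7.5361[hold]  S*(1)=-
k=0: j=0 S=120.4900 intr=0.0000 cont=15.5997 V=15.5997[hold]  S*(0)=-

price = 15.5997
boundary = - - - - 43.3069 55.9314
tree:
15.5997
22.4450 7.5361
31.3113 12.0387 2.1860
42.0286 18.8030 4.0132 0.0000
53.7631 28.4642 7.3679 0.0000 0.0000
63.5381 41.1386 13.5268 0.0000 0.0000 0.0000
71.1067 53.7631 24.8340 0.0000 0.0000 0.0000 0.0000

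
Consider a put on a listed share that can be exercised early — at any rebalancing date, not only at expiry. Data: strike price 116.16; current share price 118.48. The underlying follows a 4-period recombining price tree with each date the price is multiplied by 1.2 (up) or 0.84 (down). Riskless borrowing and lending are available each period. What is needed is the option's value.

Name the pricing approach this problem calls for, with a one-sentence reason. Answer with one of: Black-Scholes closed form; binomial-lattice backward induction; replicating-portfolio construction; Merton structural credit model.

Key observation: the put (strike 116.16 on spot 118.48) is American-style on a 4-step discrete price model, so the early-exercise decision at every node requires stepwise backward valuation — a closed form cannot price the exercise right.

framework: binomial-lattice backward induction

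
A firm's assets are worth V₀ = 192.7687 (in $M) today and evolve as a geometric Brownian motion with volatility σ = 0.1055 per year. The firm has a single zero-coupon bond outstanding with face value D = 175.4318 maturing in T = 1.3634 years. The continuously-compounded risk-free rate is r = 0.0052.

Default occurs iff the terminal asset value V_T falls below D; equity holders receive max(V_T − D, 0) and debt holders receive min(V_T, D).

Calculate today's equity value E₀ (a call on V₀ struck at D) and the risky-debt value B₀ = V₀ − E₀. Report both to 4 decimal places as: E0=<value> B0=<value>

E0=21.1805 B0=171.5882

With assets at 192.7687 and a single debt payment of 175.4318 at 1.3634 years:
d₁ = [ln(V₀/D) + (r + σ²/2)T] / (σ√T)
   = [ln(192.7687/175.4318) + (0.0052 + 0.5·0.1055²)·1.3634] / (0.1055·√1.3634)
   = [0.094241 + 0.014677] / 0.123187 = 0.884168
d₂ = d₁ − σ√T = 0.884168 − 0.123187 = 0.760981
N(d₁) = 0.811697,  N(d₂) = 0.776666,  e^(−rT) = 0.992935
E₀ = V₀·N(d₁) − D·e^(−rT)·N(d₂)
   = 192.7687·0.811697 − 175.4318·0.992935·0.776666 = 21.180498
B₀ = V₀ − E₀ = 192.7687 − 21.180498 = 171.588202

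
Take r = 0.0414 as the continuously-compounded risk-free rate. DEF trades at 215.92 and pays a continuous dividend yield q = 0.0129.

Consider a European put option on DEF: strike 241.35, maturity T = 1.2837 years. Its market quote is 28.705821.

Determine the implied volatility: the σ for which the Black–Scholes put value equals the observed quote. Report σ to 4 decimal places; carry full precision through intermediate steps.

At σ = 0.1946 the Black–Scholes value reproduces the quote:
σ√T = 0.1946·√1.2837 = 0.220483
d₁ = (ln(S/K) + (r−q+σ²/2)T) / (σ√T) = (ln(215.92/241.35) + (0.0414−0.0129+0.1946²/2)·1.2837) / 0.220483 = (-0.111340 + 0.060892) / 0.220483 = -0.228809
d₂ = d₁ − σ√T = -0.228809 − 0.220483 = -0.449292
e^{−rT} = 0.948242
e^{−qT} = 0.983577
N(−d₁) = 0.590491,  N(−d₂) = 0.673389
V = K·e^{−rT}·N(−d₂) − S·e^{−qT}·N(−d₁) = 154.110739 − 125.404918 = 28.705821 (the observed quote) — the price is monotone increasing in volatility, hence this σ is the only solution

sigma = 0.1946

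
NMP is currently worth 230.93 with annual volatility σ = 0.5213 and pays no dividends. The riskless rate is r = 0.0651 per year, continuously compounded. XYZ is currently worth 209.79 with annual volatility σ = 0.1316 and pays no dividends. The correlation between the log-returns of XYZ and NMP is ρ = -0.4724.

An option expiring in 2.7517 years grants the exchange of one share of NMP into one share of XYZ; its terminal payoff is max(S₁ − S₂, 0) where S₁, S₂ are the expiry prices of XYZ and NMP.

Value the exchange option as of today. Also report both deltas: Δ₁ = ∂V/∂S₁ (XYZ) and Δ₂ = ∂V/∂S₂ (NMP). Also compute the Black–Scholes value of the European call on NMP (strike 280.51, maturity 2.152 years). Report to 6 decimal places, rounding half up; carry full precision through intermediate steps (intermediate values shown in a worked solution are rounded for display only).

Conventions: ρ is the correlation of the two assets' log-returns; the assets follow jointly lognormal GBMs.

σ_eff = √(σ₁² + σ₂² − 2ρσ₁σ₂) = √(0.1316² + 0.5213² − 2·-0.4724·0.1316·0.5213) = 0.594885
d₁ = (ln(S₁/S₂) + (q₂ − q₁ + σ_eff²/2)T) / (σ_eff√T) = (ln(209.79/230.93) + (0.0 − 0.0 + 0.176944)·2.7517) / 0.986810 = 0.396114
d₂ = d₁ − σ_eff√T = 0.396114 − 0.986810 = -0.590696
N(d₁) = 0.653990,  N(d₂) = 0.277362
V = S₁·e^{−q₁T}·N(d₁) − S₂·e^{−q₂T}·N(d₂) = 137.200494 − 64.051218 = 73.149276
Δ₁ = e^{−q₁T}·N(d₁) = 0.653990;  Δ₂ = −e^{−q₂T}·N(d₂) = -0.277362
[vanilla: NMP call K=280.51]
σ√T = 0.5213·√2.152 = 0.764731
d₁ = (ln(S/K) + (r+σ²/2)T) / (σ√T) = (ln(230.93/280.51) + (0.0651+0.5213²/2)·2.152) / 0.764731 = (-0.194495 + 0.432502) / 0.764731 = 0.311230
d₂ = d₁ − σ√T = 0.311230 − 0.764731 = -0.453501
e^{−rT} = 0.869275
N(d₁) = 0.622187,  N(d₂) = 0.325094
price = S·N(d₁) − K·e^{−rT}·N(d₂) = 143.681682 − 79.271062 = 64.410620

exchange price = 73.149276
Δ1 = 0.653990
Δ2 = -0.277362
price(NMP call K=280.51) = 64.410620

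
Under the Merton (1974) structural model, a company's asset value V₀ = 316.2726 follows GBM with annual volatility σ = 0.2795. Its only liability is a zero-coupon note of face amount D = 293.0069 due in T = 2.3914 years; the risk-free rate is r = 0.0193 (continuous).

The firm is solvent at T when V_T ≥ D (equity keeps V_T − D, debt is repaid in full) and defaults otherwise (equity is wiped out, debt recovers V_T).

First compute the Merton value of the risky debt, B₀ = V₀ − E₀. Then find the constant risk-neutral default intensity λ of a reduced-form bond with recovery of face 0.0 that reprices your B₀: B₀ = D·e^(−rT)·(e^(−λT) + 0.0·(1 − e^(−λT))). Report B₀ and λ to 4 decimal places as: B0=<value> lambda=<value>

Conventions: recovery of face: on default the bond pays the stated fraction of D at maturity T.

B0=245.0369 lambda=0.0555

Work the structural quantities from V₀ = 316.2726 against face 293.0069:
d₁ = [ln(V₀/D) + (r + σ²/2)T] / (σ√T)
   = [ln(316.2726/293.0069) + (0.0193 + 0.5·0.2795²)·2.3914] / (0.2795·√2.3914)
   = [0.076408 + 0.139562] / 0.432223 = 0.499674
d₂ = d₁ − σ√T = 0.499674 − 0.432223 = 0.067451
N(d₁) = 0.691348,  N(d₂) = 0.526889,  e^(−rT) = 0.954895
E₀ = V₀·N(d₁) − D·e^(−rT)·N(d₂)
   = 316.2726·0.691348 − 293.0069·0.954895·0.526889 = 71.235739
B₀ = V₀ − E₀ = 316.2726 − 71.235739 = 245.036861
e^(−λT) = (B₀·e^(rT)/D − 0)/(1 − 0) = (245.0369·1.047236/293.0069 − 0)/1 = 0.87578616
λ = −ln(0.87578616)/2.3914 = 0.055463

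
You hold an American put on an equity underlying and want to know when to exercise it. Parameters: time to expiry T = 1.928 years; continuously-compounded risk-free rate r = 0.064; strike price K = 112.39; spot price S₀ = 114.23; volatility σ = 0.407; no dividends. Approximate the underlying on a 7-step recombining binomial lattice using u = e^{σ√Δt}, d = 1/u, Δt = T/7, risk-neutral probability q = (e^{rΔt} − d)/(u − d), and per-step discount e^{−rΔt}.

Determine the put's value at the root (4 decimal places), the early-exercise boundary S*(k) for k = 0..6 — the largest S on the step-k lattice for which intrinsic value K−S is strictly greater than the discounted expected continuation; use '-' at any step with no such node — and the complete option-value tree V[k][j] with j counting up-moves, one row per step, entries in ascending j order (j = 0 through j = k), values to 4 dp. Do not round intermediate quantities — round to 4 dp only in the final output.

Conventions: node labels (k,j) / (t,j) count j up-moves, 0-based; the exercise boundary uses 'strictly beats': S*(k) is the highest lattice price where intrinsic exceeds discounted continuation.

price = 19.1910
boundary = - - - 60.1847 74.5162 60.1847 74.5162
tree:
19.1910
27.6962 10.9708
38.7182 17.1466 4.8940
52.2053 25.9850 8.5027 1.2879
63.7805 37.8738 14.4640 2.5608 0.0000
73.1295 52.2053 23.9036 5.0917 0.0000 0.0000
80.6804 63.7805 37.8738 10.1240 0.0000 0.0000 0.0000
86.7790 73.1295 52.2053 20.1296 0.0000 0.0000 0.0000 0.0000

params: Δt=0.27543 u=1.23813 d=0.80767 q=0.48812 e^(-rΔt)=0.98253
t_7 payoffs: 86.7790 73.1295 52.2053 20.1296 0.0000 0.0000 0.0000 0.0000
t_6: node(6,0) S=31.7096 payoff=80.6804 vs cont=78.7166 → 80.6804 [stop]  node(6,1) S=48.6095 payoff=63.7805 vs cont=61.8167 → 63.7805 [stop]  node(6,2) S=74.5162 payoff=37.8738 vs cont=35.9100 → 37.8738 [stop]  node(6,3) S=114.2300 payoff=0.0000 vs cont=10.1240 → 10.1240 [wait]  node(6,4) S=175.1095 payoff=0.0000 vs cont=0.0000 → 0.0000 [wait]  node(6,5) S=268.4351 payoff=0.0000 vs cont=0.0000 → 0.0000 [wait]  node(6,6) S=411.4992 payoff=0.0000 vs cont=0.0000 → 0.0000 [wait]  ⇒ S*(6)=74.5162
t_5: node(5,0) S=39.2605 payoff=73.1295 vs cont=71.1657 → 73.1295 [stop]  node(5,1) S=60.1847 payoff=52.2053 vs cont=50.2416 → 52.2053 [stop]  node(5,2) S=92.2604 payoff=20.1296 vs cont=23.9036 → 23.9036 [wait]  node(5,3) S=141.4311 payoff=0.0000 vs cont=5.0917 → 5.0917 [wait]  node(5,4) S=216.8076 payoff=0.0000 vs cont=0.0000 → 0.0000 [wait]  node(5,5) S=332.3565 payoff=0.0000 vs cont=0.0000 → 0.0000 [wait]  ⇒ S*(5)=60.1847
t_4: node(4,0) S=48.6095 payoff=63.7805 vs cont=61.8167 → 63.7805 [stop]  node(4,1) S=74.5162 payoff=37.8738 vs cont=37.7200 → 37.8738 [stop]  node(4,2) S=114.2300 payoff=0.0000 vs cont=14.4640 → 14.4640 [wait]  node(4,3) S=175.1095 payoff=0.0000 vs cont=2.5608 → 2.5608 [wait]  node(4,4) S=268.4351 payoff=0.0000 vs cont=0.0000 → 0.0000 [wait]  ⇒ S*(4)=74.5162
t_3: node(3,0) S=60.1847 payoff=52.2053 vs cont=50.2416 → 52.2053 [stop]  node(3,1) S=92.2604 payoff=20.1296 vs cont=25.9850 → 25.9850 [wait]  node(3,2) S=141.4311 payoff=0.0000 vs cont=8.5027 → 8.5027 [wait]  node(3,3) S=216.8076 payoff=0.0000 vs cont=1.2879 → 1.2879 [wait]  ⇒ S*(3)=60.1847
t_2: node(2,0) S=74.5162 payoff=37.8738 vs cont=38.7182 → 38.7182 [wait]  node(2,1) S=114.2300 payoff=0.0000 vs cont=17.1466 → 17.1466 [wait]  node(2,2) S=175.1095 payoff=0.0000 vs cont=4.8940 → 4.8940 [wait]  ⇒ S*(2)=-
t_1: node(1,0) S=92.2604 payoff=20.1296 vs cont=27.6962 → 27.6962 [wait]  node(1,1) S=141.4311 payoff=0.0000 vs cont=10.9708 → 10.9708 [wait]  ⇒ S*(1)=-
t_0: node(0,0) S=114.2300 payoff=0.0000 vs cont=19.1910 → 19.1910 [wait]  ⇒ S*(0)=-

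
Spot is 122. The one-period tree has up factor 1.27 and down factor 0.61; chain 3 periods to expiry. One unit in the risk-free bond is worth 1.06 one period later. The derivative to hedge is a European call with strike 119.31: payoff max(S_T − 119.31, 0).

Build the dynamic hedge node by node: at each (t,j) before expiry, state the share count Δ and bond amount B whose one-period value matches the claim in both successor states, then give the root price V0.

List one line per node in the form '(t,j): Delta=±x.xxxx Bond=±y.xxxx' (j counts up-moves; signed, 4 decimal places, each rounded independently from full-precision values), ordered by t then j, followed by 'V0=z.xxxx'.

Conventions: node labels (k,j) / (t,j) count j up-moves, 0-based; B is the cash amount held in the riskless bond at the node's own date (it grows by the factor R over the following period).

(0,0): Delta=0.6708 Bond=-46.8120
(1,0): Delta=0.0095 Bond=-0.4049
(1,1): Delta=0.8190 Bond=-72.5882
(2,0): Delta=0.0000 Bond=0.0000
(2,1): Delta=0.0116 Bond=-0.6295
(2,2): Delta=1.0000 Bond=-112.5566
V0=35.0232

Arbitrage-free pricing uses the up-move probability p* = (R−d)/(u−d) = 0.6818, discounting each step at R = 1.06.
Expiry values: V(3,0)=0.0000, V(3,1)=0.0000, V(3,2)=0.7220, V(3,3)=130.5927
  t=2,j=0: stock 45.3962 → up 57.6532 (V=0.0000), down 27.6917 (V=0.0000). Price 0.0000; hedge Δ=0.0000, bond B=0.0000.
  t=2,j=1: stock 94.5134 → up 120.0320 (V=0.7220), down 57.6532 (V=0.0000). Price 0.4644; hedge Δ=0.0116, bond B=-0.6295.
  t=2,j=2: stock 196.7738 → up 249.9027 (V=130.5927), down 120.0320 (V=0.7220). Price 84.2172; hedge Δ=1.0000, bond B=-112.5566.
  t=1,j=0: stock 74.4200 → up 94.5134 (V=0.4644), down 45.3962 (V=0.0000). Price 0.2987; hedge Δ=0.0095, bond B=-0.4049.
  t=1,j=1: stock 154.9400 → up 196.7738 (V=84.2172), down 94.5134 (V=0.4644). Price 54.3100; hedge Δ=0.8190, bond B=-72.5882.
  t=0,j=0: stock 122.0000 → up 154.9400 (V=54.3100), down 74.4200 (V=0.2987). Price 35.0232; hedge Δ=0.6708, bond B=-46.8120.
Sanity check at the root: Δ(0,0)·S0 + B(0,0) reproduces V0 = 35.0232.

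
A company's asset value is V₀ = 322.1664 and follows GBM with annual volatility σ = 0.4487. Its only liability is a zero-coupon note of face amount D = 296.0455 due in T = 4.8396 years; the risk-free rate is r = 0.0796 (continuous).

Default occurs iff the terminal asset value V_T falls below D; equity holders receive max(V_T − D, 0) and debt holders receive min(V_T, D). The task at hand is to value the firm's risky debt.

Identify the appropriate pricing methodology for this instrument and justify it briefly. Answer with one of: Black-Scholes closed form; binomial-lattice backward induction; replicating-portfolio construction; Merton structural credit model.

framework: Merton structural credit model

Key observation: with the firm-asset dynamics (V₀ = 322.1664) and a single zero-coupon liability of face 296.0455 given, debt value, spread, and default probability all derive from the option view of the balance sheet.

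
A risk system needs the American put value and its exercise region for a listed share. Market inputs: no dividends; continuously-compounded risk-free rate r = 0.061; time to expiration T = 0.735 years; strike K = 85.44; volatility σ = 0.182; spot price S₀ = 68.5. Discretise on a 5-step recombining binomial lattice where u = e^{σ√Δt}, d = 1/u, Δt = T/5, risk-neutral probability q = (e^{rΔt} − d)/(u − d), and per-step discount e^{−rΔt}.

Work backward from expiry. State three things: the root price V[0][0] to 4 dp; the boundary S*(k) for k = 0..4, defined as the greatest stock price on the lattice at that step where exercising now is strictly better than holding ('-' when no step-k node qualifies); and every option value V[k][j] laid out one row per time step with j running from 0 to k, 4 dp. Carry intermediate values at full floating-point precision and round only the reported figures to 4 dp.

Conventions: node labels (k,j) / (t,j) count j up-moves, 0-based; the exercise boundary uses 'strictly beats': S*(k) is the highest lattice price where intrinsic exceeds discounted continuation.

Δt=0.14700, u=1.07227, d=0.93260, q=0.54705, disc=e^(-rΔt)=0.99107
k=5 terminal: V=max(K-S,0) → 37.1157 29.8783 21.5570 11.9894 0.9888 0.0000
k=4: j=0 S=51.8168 intr=33.6232 cont=32.8605 V=33.6232[EX]; j=1 S=59.5773 intr=25.8627 cont=25.1000 V=25.8627[EX]; j=2 S=68.5000 intr=16.9400 cont=16.1773 V=16.9400[EX]; j=3 S=78.7591 intr=6.6809 cont=5.9182 V=6.6809[EX]; j=4 S=90.5546 intr=0.0000 cont=0.4439 V=0.4439[hold]  S*(4)=78.7591
k=3: j=0 S=55.5617 intr=29.8783 cont=29.1156 V=29.8783[EX]; j=1 S=63.8830 intr=21.5570 cont=20.7942 V=21.5570[EX]; j=2 S=73.4506 intr=11.9894 cont=11.2266 V=11.9894[EX]; j=3 S=84.4512 intr=0.9888 cont=3.2398 V=3.2398[hold]  S*(3)=73.4506
k=2: j=0 S=59.5773 intr=25.8627 cont=25.1000 V=25.8627[EX]; j=1 S=68.5000 intr=16.9400 cont=16.1773 V=16.9400[EX]; j=2 S=78.7591 intr=6.6809 cont=7.1386 V=7.1386[hold]  S*(2)=68.5000
k=1: j=0 S=63.8830 intr=21.5570 cont=20.7942 V=21.5570[EX]; j=1 S=73.4506 intr=11.9894 cont=11.4748 V=11.9894[EX]  S*(1)=73.4506
k=0: j=0 S=68.5000 intr=16.9400 cont=16.1773 V=16.9400[EX]  S*(0)=68.5000

price = 16.9400
boundary = 68.5000 73.4506 68.5000 73.4506 78.7591
tree:
16.9400
21.5570 11.9894
25.8627 16.9400 7.1386
29.8783 21.5570 11.9894 3.2398
33.6232 25.8627 16.9400 6.6809 0.4439
37.1157 29.8783 21.5570 11.9894 0.9888 0.0000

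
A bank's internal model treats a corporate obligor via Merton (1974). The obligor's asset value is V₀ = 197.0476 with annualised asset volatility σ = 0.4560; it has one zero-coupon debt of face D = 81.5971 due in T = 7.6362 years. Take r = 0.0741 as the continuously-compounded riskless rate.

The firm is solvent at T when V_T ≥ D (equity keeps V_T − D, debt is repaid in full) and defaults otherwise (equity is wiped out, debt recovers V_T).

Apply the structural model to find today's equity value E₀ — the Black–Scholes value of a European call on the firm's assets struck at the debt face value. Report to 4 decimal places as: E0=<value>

E0=157.2871

Apply the equity-as-call identities (strike 81.5971, horizon 7.6362 years):
d₁ = [ln(V₀/D) + (r + σ²/2)T] / (σ√T)
   = [ln(197.0476/81.5971) + (0.0741 + 0.5·0.4560²)·7.6362] / (0.4560·√7.6362)
   = [0.881652 + 1.359763] / 1.260096 = 1.778765
d₂ = d₁ − σ√T = 1.778765 − 1.260096 = 0.518670
N(d₁) = 0.962361,  N(d₂) = 0.698005,  e^(−rT) = 0.567882
E₀ = V₀·N(d₁) − D·e^(−rT)·N(d₂)
   = 197.0476·0.962361 − 81.5971·0.567882·0.698005 = 157.287128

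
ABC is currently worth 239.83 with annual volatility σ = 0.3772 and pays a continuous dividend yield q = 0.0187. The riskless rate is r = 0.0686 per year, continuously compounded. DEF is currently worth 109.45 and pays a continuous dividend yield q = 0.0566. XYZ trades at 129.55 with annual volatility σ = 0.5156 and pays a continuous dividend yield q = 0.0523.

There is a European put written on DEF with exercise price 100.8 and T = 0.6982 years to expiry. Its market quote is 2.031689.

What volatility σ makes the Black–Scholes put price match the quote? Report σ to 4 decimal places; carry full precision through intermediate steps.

sigma = 0.1616

At σ = 0.1616 the Black–Scholes value reproduces the quote:
σ√T = 0.1616·√0.6982 = 0.135030
d₁ = (ln(S/K) + (r−q+σ²/2)T) / (σ√T) = (ln(109.45/100.8) + (0.0686−0.0566+0.1616²/2)·0.6982) / 0.135030 = (0.082329 + 0.017495) / 0.135030 = 0.739274
d₂ = d₁ − σ√T = 0.739274 − 0.135030 = 0.604244
e^{−rT} = 0.953232
e^{−qT} = 0.961253
N(−d₁) = 0.229870,  N(−d₂) = 0.272841
V = K·e^{−rT}·N(−d₂) − S·e^{−qT}·N(−d₁) = 26.216122 − 24.184433 = 2.031689 (equal to the quote); since ∂V/∂σ > 0 for all σ, the implied volatility is unique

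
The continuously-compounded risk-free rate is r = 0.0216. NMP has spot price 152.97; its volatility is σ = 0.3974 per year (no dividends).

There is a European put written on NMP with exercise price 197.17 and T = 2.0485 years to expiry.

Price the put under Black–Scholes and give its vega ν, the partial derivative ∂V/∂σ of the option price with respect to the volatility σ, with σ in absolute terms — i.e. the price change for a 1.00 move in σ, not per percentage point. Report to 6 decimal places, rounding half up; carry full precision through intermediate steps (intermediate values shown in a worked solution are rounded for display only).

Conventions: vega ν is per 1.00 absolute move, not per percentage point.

σ√T = 0.3974·√2.0485 = 0.568782
d₁ = (ln(S/K) + (r+σ²/2)T) / (σ√T) = (ln(152.97/197.17) + (0.0216+0.3974²/2)·2.0485) / 0.568782 = (-0.253824 + 0.206004) / 0.568782 = -0.084075
d₂ = d₁ − σ√T = -0.084075 − 0.568782 = -0.652857
e^{−rT} = 0.956717
N(−d₁) = 0.533502,  N(−d₂) = 0.743076
Put price V = K·e^{−rT}·N(−d₂) − S·N(−d₁) = 140.170770 − 81.609745 = 58.561026
φ(d₁) = (1/√(2π))·e^{−d₁²/2} = 0.397535
ν = S·φ(d₁)·√T = 87.036093

price = 58.561026
ν = 87.036093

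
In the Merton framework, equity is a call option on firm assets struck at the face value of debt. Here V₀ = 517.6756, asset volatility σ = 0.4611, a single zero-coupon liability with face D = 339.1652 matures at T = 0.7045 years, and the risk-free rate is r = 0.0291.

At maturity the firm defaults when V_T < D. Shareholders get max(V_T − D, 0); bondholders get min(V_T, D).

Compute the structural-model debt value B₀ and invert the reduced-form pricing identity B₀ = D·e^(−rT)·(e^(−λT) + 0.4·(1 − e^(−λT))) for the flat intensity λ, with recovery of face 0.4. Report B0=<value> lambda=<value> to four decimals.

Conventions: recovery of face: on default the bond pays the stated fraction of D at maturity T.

B0=322.3491 lambda=0.0725

Equity is a call on the firm's assets struck at D = 339.1652:
d₁ = [ln(V₀/D) + (r + σ²/2)T] / (σ√T)
   = [ln(517.6756/339.1652) + (0.0291 + 0.5·0.4611²)·0.7045] / (0.4611·√0.7045)
   = [0.422861 + 0.095394] / 0.387022 = 1.339085
d₂ = d₁ − σ√T = 1.339085 − 0.387022 = 0.952063
N(d₁) = 0.909729,  N(d₂) = 0.829468,  e^(−rT) = 0.979708
E₀ = V₀·N(d₁) − D·e^(−rT)·N(d₂)
   = 517.6756·0.909729 − 339.1652·0.979708·0.829468 = 195.326482
B₀ = V₀ − E₀ = 517.6756 − 195.326482 = 322.349118
e^(−λT) = (B₀·e^(rT)/D − 0.4)/(1 − 0.4) = (322.3491·1.020713/339.1652 − 0.4)/0.6 = 0.95017457
λ = −ln(0.95017457)/0.7045 = 0.072547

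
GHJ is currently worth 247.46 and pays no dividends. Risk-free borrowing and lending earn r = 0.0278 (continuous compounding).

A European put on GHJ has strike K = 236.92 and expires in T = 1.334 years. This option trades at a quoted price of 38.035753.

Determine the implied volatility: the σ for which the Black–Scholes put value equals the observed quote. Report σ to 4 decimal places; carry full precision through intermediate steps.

sigma = 0.4335

At σ = 0.4335 the Black–Scholes value reproduces the quote:
σ√T = 0.4335·√1.334 = 0.500688
d₁ = (ln(S/K) + (r+σ²/2)T) / (σ√T) = (ln(247.46/236.92) + (0.0278+0.4335²/2)·1.334) / 0.500688 = (0.043526 + 0.162429) / 0.500688 = 0.411346
d₂ = d₁ − σ√T = 0.411346 − 0.500688 = -0.089342
e^{−rT} = 0.963594
N(−d₁) = 0.340410,  N(−d₂) = 0.535595
V = K·e^{−rT}·N(−d₂) − S·N(−d₁) = 122.273498 − 84.237745 = 38.035753 (the quoted price), and the Black–Scholes price is strictly increasing in σ, so σ is unique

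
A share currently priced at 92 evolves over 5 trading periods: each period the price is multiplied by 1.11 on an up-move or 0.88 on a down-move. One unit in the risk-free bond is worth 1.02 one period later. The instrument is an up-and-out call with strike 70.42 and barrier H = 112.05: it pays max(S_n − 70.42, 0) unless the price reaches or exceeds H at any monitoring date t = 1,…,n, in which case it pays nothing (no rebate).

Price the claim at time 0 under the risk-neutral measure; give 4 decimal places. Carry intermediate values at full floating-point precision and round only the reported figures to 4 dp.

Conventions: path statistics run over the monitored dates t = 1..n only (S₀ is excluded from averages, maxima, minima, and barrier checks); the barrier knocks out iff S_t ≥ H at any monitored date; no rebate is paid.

price = 7.1505

No-arbitrage gives p* = (R−d)/(u−d) = 0.6087: enumerate every path, weight its payoff by its p*-probability, and discount by R^5.
Enumerate all 2^5 = 32 price paths (U = up ×1.11, D = down ×0.88); each path with k up-moves has probability p*^k·(1−p*)^(5−k).
DDDDD: M=80.9600, payoff=0.0000, prob=0.009174
UDDDD: M=102.1200, payoff=0.0000, prob=0.014271
DUDDD: M=89.8656, payoff=0.0000, prob=0.014271
UUDDD: M=113.3532, payoff=0.0000, prob=0.022200
DDUDD: M=80.9600, payoff=0.0000, prob=0.014271
UDUDD: M=102.1200, payoff=6.8270, prob=0.022200
DUUDD: M=99.7508, payoff=6.8270, prob=0.022200
UUUDD: M=125.8221, payoff=0.0000, prob=0.034533
DDDUD: M=80.9600, payoff=0.0000, prob=0.014271
UDDUD: M=102.1200, payoff=6.8270, prob=0.022200
DUDUD: M=89.8656, payoff=6.8270, prob=0.022200
UUDUD: M=113.3532, payoff=0.0000, prob=0.034533
DDUUD: M=87.7807, payoff=6.8270, prob=0.022200
UDUUD: M=110.7234, payoff=27.0166, prob=0.034533
DUUUD: M=110.7234, payoff=27.0166, prob=0.034533
UUUUD: M=139.6625, payoff=0.0000, prob=0.053717
DDDDU: M=80.9600, payoff=0.0000, prob=0.014271
UDDDU: M=102.1200, payoff=6.8270, prob=0.022200
DUDDU: M=89.8656, payoff=6.8270, prob=0.022200
UUDDU: M=113.3532, payoff=0.0000, prob=0.034533
DDUDU: M=80.9600, payoff=6.8270, prob=0.022200
UDUDU: M=102.1200, payoff=27.0166, prob=0.034533
DUUDU: M=99.7508, payoff=27.0166, prob=0.034533
UUUDU: M=125.8221, payoff=0.0000, prob=0.053717
DDDUU: M=80.9600, payoff=6.8270, prob=0.022200
UDDUU: M=102.1200, payoff=27.0166, prob=0.034533
DUDUU: M=97.4366, payoff=27.0166, prob=0.034533
UUDUU: M=122.9030, payoff=0.0000, prob=0.053717
DDUUU: M=97.4366, payoff=27.0166, prob=0.034533
UDUUU: M=122.9030, payoff=0.0000, prob=0.053717
DUUUU: M=122.9030, payoff=0.0000, prob=0.053717
UUUUU: M=155.0254, payoff=0.0000, prob=0.083560
Price = Σ prob·payoff / R^5 = 7.894698 / 1.104081 = 7.1505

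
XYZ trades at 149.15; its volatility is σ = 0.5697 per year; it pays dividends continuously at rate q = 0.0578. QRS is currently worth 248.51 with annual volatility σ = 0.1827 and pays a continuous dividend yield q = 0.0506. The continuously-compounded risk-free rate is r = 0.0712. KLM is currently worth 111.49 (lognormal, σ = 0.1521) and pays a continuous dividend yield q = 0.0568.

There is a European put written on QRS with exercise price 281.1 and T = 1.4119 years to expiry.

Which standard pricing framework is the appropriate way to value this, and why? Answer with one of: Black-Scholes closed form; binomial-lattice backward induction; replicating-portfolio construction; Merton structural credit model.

Key observation: a European-exercise option on QRS struck at 281.1 — a GBM underlying with constant parameters — admits an analytic price: the data contain no early exercise, no discrete tree, no debt structure.

framework: Black-Scholes closed form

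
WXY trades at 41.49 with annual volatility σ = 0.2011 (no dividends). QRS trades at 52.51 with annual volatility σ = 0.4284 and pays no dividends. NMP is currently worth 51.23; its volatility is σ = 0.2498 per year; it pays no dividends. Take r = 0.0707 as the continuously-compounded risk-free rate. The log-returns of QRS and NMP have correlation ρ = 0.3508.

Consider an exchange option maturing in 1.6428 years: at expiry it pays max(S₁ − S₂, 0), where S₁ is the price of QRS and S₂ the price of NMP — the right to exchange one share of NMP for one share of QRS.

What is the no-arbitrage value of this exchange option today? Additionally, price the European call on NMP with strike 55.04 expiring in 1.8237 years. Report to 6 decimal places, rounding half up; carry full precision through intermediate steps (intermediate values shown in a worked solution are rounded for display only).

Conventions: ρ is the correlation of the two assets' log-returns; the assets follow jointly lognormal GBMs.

σ_eff = √(σ₁² + σ₂² − 2ρσ₁σ₂) = √(0.4284² + 0.2498² − 2·0.3508·0.4284·0.2498) = 0.413334
d₁ = (ln(S₁/S₂) + (q₂ − q₁ + σ_eff²/2)T) / (σ_eff√T) = (ln(52.51/51.23) + (0.0 − 0.0 + 0.085423)·1.6428) / 0.529778 = 0.311471
d₂ = d₁ − σ_eff√T = 0.311471 − 0.529778 = -0.218307
N(d₁) = 0.622279,  N(d₂) = 0.413595
V = S₁·e^{−q₁T}·N(d₁) − S₂·e^{−q₂T}·N(d₂) = 32.675863 − 21.188478 = 11.487385
[vanilla: NMP call K=55.04]
σ√T = 0.2498·√1.8237 = 0.337341
d₁ = (ln(S/K) + (r+σ²/2)T) / (σ√T) = (ln(51.23/55.04) + (0.0707+0.2498²/2)·1.8237) / 0.337341 = (-0.071735 + 0.185835) / 0.337341 = 0.338234
d₂ = d₁ − σ√T = 0.338234 − 0.337341 = 0.000893
e^{−rT} = 0.879031
N(d₁) = 0.632407,  N(d₂) = 0.500356
price = S·N(d₁) − K·e^{−rT}·N(d₂) = 32.398187 − 24.208156 = 8.190031

exchange price = 11.487385
price(NMP call K=55.04) = 8.190031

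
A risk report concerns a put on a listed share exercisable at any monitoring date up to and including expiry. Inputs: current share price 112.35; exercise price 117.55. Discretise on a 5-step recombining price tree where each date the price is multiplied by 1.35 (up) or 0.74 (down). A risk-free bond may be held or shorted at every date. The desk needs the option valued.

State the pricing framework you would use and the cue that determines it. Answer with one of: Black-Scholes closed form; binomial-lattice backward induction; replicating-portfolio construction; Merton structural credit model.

Key observation: early exercise of the strike-117.55 put must be checked at each of the 5 dates (spot 112.35), which forces a node-by-node comparison of intrinsic and continuation value backward from expiry.

framework: binomial-lattice backward induction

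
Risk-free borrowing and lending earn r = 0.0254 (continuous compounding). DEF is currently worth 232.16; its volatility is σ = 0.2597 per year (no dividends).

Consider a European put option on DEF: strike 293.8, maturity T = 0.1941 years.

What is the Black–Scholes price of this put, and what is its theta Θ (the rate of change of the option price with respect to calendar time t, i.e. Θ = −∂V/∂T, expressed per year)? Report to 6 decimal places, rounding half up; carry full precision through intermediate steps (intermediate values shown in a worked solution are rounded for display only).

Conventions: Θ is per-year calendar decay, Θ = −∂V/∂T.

price = 60.437903
Θ = 3.267300

σ√T = 0.2597·√0.1941 = 0.114415
d₁ = (ln(S/K) + (r+σ²/2)T) / (σ√T) = (ln(232.16/293.8) + (0.0254+0.2597²/2)·0.1941) / 0.114415 = (-0.235472 + 0.011476) / 0.114415 = -1.957750
d₂ = d₁ − σ√T = -1.957750 − 0.114415 = -2.072166
e^{−rT} = 0.995082
N(−d₁) = 0.974870,  N(−d₂) = 0.980875
Put price V = K·e^{−rT}·N(−d₂) − S·N(−d₁) = 286.763798 − 226.325896 = 60.437903
φ(d₁) = (1/√(2π))·e^{−d₁²/2} = 0.058699
Θ = −S·φ(d₁)·σ/(2√T) + r·K·e^{−rT}·N(−d₂) = −4.016501 + 7.283800 = 3.267300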